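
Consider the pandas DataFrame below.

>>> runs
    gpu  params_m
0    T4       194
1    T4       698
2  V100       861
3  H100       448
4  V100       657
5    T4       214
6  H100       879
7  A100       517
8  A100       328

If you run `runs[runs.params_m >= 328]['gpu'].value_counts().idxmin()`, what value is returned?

filter rows where params_m >= 328:
    gpu  params_m
1    T4       698
2  V100       861
3  H100       448
4  V100       657
6  H100       879
7  A100       517
8  A100       328
value_counts of gpu:
gpu
V100    2
H100    2
A100    2
T4      1
Name: count, dtype: int64
Then the label with the smallest value: T4

T4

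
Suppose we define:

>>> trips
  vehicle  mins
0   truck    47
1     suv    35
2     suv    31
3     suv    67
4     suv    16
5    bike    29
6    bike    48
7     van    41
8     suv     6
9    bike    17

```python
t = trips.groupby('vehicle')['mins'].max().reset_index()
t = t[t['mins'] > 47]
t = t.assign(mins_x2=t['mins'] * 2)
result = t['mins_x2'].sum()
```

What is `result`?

230

group by vehicle, max of mins:
vehicle
bike     48
suv      67
truck    47
van      41
Name: mins, dtype: int64
reset_index():
  vehicle  mins
0    bike    48
1     suv    67
2   truck    47
3     van    41
filter rows where mins > 47:
  vehicle  mins
0    bike    48
1     suv    67
add column mins_x2 = t['mins'] * 2:
  vehicle  mins  mins_x2
0    bike    48       96
1     suv    67      134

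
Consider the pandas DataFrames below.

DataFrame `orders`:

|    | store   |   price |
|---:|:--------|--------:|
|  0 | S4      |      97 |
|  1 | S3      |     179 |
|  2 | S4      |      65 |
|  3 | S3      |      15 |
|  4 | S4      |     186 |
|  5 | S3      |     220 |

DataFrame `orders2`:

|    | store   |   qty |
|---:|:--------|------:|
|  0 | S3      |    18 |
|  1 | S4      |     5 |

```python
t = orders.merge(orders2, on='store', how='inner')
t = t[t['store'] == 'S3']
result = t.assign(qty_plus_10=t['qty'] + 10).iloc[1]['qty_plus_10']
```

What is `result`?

merge on 'store' (how='inner') → 6 rows:
  store  price  qty
0    S4     97    5
1    S3    179   18
2    S4     65    5
3    S3     15   18
4    S4    186    5
5    S3    220   18
filter rows where store == 'S3':
  store  price  qty
1    S3    179   18
3    S3     15   18
5    S3    220   18
add column qty_plus_10 = t['qty'] + 10:
  store  price  qty  qty_plus_10
1    S3    179   18           28
3    S3     15   18           28
5    S3    220   18           28
Then the value at position 1, column 'qty_plus_10': 28

28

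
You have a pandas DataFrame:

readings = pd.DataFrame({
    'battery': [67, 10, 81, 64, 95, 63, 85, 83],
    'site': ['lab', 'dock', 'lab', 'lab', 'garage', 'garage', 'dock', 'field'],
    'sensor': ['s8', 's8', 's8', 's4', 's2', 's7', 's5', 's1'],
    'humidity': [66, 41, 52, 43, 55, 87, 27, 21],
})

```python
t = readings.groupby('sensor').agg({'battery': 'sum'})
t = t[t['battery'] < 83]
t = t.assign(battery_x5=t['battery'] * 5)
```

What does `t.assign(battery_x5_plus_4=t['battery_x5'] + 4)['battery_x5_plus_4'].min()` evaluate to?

319

group by sensor, sum of battery:
        battery
sensor         
s1           83
s2           95
s4           64
s5           85
s7           63
s8          158
filter rows where battery < 83:
        battery
sensor         
s4           64
s7           63
add column battery_x5 = t['battery'] * 5:
        battery  battery_x5
sensor                     
s4           64         320
s7           63         315
add column battery_x5_plus_4 = t['battery_x5'] + 4:
        battery  battery_x5  battery_x5_plus_4
sensor                                        
s4           64         320                324
s7           63         315                319
min of column 'battery_x5_plus_4' → 319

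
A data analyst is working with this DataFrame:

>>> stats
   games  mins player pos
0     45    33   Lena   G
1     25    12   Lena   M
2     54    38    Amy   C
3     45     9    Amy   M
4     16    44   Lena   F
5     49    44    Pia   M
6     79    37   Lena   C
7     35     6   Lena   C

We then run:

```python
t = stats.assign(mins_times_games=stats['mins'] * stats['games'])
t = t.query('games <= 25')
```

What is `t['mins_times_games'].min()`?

add column mins_times_games = stats['mins'] * stats['games']:
   games  mins player pos  mins_times_games
0     45    33   Lena   G              1485
1     25    12   Lena   M               300
2     54    38    Amy   C              2052
3     45     9    Amy   M               405
4     16    44   Lena   F               704
5     49    44    Pia   M              2156
6     79    37   Lena   C              2923
7     35     6   Lena   C               210
filter rows where games <= 25:
   games  mins player pos  mins_times_games
1     25    12   Lena   M               300
4     16    44   Lena   F               704

300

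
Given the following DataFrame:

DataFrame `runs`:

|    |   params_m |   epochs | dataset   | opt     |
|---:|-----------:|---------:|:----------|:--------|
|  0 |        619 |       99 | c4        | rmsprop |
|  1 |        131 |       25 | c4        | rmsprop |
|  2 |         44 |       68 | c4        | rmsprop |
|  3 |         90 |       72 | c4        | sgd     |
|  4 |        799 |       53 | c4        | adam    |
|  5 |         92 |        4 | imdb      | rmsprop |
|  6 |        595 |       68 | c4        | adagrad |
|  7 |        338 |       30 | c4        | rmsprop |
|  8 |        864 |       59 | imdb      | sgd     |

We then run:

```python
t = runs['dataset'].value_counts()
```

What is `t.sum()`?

value_counts of dataset:
dataset
c4      7
imdb    2
Name: count, dtype: int64
sum of the resulting series → 9

9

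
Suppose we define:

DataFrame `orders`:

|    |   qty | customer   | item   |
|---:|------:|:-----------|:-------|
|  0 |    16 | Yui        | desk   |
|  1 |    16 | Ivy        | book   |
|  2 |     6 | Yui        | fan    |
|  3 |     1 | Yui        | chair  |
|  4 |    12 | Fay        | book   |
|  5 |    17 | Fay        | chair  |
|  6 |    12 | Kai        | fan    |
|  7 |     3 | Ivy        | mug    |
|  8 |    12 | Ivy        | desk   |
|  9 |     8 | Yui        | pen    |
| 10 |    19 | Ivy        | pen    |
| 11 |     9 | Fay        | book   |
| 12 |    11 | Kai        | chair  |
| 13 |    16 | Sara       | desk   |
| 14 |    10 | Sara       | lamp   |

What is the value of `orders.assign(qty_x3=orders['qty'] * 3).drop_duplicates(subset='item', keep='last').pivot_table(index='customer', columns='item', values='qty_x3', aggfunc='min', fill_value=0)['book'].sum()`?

add column qty_x3 = orders['qty'] * 3:
    qty customer   item  qty_x3
0    16      Yui   desk      48
1    16      Ivy   book      48
2     6      Yui    fan      18
3     1      Yui  chair       3
4    12      Fay   book      36
5    17      Fay  chair      51
6    12      Kai    fan      36
7     3      Ivy    mug       9
8    12      Ivy   desk      36
9     8      Yui    pen      24
10   19      Ivy    pen      57
11    9      Fay   book      27
12   11      Kai  chair      33
13   16     Sara   desk      48
14   10     Sara   lamp      30
drop duplicate item (keep=last):
    qty customer   item  qty_x3
6    12      Kai    fan      36
7     3      Ivy    mug       9
10   19      Ivy    pen      57
11    9      Fay   book      27
12   11      Kai  chair      33
13   16     Sara   desk      48
14   10     Sara   lamp      30
pivot: rows=customer, cols=item, min(qty_x3):
item      book  chair  desk  fan  lamp  mug  pen
customer                                        
Fay         27      0     0    0     0    0    0
Ivy          0      0     0    0     0    9   57
Kai          0     33     0   36     0    0    0
Sara         0      0    48    0    30    0    0
Hence 27.

27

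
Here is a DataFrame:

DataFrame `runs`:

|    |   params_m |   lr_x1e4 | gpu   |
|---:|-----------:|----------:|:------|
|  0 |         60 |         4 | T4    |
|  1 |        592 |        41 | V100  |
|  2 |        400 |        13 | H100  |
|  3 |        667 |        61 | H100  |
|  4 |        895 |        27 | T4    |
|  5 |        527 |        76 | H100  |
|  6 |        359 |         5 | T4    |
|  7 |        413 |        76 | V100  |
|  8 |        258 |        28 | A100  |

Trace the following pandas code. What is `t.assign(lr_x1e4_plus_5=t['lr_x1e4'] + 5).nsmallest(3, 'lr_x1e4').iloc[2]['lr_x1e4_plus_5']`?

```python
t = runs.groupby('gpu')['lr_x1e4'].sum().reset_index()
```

122

group by gpu, sum of lr_x1e4:
gpu
A100     28
H100    150
T4       36
V100    117
Name: lr_x1e4, dtype: int64
reset_index():
    gpu  lr_x1e4
0  A100       28
1  H100      150
2    T4       36
3  V100      117
add column lr_x1e4_plus_5 = t['lr_x1e4'] + 5:
    gpu  lr_x1e4  lr_x1e4_plus_5
0  A100       28              33
1  H100      150             155
2    T4       36              41
3  V100      117             122
take 3 rows with smallest lr_x1e4:
    gpu  lr_x1e4  lr_x1e4_plus_5
0  A100       28              33
2    T4       36              41
3  V100      117             122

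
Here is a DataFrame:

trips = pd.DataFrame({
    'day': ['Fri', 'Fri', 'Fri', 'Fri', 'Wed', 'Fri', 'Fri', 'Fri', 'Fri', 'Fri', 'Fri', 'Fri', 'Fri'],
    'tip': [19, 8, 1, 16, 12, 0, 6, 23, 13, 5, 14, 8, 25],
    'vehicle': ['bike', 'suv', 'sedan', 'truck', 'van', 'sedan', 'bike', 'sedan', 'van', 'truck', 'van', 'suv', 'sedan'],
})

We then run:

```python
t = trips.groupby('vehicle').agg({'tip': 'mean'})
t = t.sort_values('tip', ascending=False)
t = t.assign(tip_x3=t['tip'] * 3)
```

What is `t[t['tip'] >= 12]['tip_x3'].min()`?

group by vehicle, mean of tip:
           tip
vehicle       
bike     12.50
sedan    12.25
suv       8.00
truck    10.50
van      13.00
sort by tip descending:
           tip
vehicle       
van      13.00
bike     12.50
sedan    12.25
truck    10.50
suv       8.00
add column tip_x3 = t['tip'] * 3:
           tip  tip_x3
vehicle               
van      13.00   39.00
bike     12.50   37.50
sedan    12.25   36.75
truck    10.50   31.50
suv       8.00   24.00
filter rows where tip >= 12:
           tip  tip_x3
vehicle               
van      13.00   39.00
bike     12.50   37.50
sedan    12.25   36.75
So min() = 36.75.

36.75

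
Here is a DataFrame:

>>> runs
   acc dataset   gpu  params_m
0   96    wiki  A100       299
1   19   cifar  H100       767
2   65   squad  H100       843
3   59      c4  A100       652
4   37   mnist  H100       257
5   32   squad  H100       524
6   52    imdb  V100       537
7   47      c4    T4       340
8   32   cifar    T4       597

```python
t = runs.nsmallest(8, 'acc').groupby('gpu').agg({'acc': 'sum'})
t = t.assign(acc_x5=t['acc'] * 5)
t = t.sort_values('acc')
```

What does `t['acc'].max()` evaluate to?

153

take 8 rows with smallest acc:
   acc dataset   gpu  params_m
1   19   cifar  H100       767
5   32   squad  H100       524
8   32   cifar    T4       597
4   37   mnist  H100       257
7   47      c4    T4       340
6   52    imdb  V100       537
3   59      c4  A100       652
2   65   squad  H100       843
group by gpu, sum of acc:
      acc
gpu      
A100   59
H100  153
T4     79
V100   52
add column acc_x5 = t['acc'] * 5:
      acc  acc_x5
gpu              
A100   59     295
H100  153     765
T4     79     395
V100   52     260
sort by acc:
      acc  acc_x5
gpu              
V100   52     260
A100   59     295
T4     79     395
H100  153     765
Taking the max of column 'acc' gives 153.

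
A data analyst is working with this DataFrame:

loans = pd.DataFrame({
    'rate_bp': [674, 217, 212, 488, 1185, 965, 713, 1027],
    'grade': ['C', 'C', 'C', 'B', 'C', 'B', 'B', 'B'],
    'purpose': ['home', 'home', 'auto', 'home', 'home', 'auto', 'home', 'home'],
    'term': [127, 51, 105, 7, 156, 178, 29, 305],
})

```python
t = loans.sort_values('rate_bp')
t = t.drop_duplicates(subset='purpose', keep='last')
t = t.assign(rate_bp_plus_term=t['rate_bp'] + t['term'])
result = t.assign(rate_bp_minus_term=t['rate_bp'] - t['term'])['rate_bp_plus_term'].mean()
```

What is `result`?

sort by rate_bp:
   rate_bp grade purpose  term
2      212     C    auto   105
1      217     C    home    51
3      488     B    home     7
0      674     C    home   127
6      713     B    home    29
5      965     B    auto   178
7     1027     B    home   305
4     1185     C    home   156
drop duplicate purpose (keep=last):
   rate_bp grade purpose  term
5      965     B    auto   178
4     1185     C    home   156
add column rate_bp_plus_term = t['rate_bp'] + t['term']:
   rate_bp grade purpose  term  rate_bp_plus_term
5      965     B    auto   178               1143
4     1185     C    home   156               1341
add column rate_bp_minus_term = t['rate_bp'] - t['term']:
   rate_bp grade purpose  term  rate_bp_plus_term  rate_bp_minus_term
5      965     B    auto   178               1143                 787
4     1185     C    home   156               1341                1029
So mean() = 1242.0.

1242.0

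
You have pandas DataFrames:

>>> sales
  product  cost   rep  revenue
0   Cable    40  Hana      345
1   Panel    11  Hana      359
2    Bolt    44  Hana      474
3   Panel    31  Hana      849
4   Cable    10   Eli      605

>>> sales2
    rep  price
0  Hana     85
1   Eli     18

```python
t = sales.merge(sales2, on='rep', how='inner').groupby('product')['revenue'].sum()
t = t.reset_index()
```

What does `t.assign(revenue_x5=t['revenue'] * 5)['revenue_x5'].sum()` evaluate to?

13160

merge on 'rep' (how='inner') → 5 rows:
  product  cost   rep  revenue  price
0   Cable    40  Hana      345     85
1   Panel    11  Hana      359     85
2    Bolt    44  Hana      474     85
3   Panel    31  Hana      849     85
4   Cable    10   Eli      605     18
group by product, sum of revenue:
product
Bolt      474
Cable     950
Panel    1208
Name: revenue, dtype: int64
reset_index():
  product  revenue
0    Bolt      474
1   Cable      950
2   Panel     1208
add column revenue_x5 = t['revenue'] * 5:
  product  revenue  revenue_x5
0    Bolt      474        2370
1   Cable      950        4750
2   Panel     1208        6040
Then the sum of column 'revenue_x5': 13160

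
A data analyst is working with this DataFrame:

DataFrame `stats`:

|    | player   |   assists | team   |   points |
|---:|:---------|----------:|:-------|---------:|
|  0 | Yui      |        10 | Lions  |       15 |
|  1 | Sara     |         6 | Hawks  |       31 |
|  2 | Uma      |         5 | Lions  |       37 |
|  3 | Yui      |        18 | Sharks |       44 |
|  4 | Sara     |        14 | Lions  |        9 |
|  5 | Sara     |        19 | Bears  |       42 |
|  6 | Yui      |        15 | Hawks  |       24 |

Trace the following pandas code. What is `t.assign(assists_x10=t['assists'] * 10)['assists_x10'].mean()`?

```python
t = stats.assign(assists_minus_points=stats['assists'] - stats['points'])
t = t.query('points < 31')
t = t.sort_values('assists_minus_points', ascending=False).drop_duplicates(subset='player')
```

120.0

add column assists_minus_points = stats['assists'] - stats['points']:
  player  assists    team  points  assists_minus_points
0    Yui       10   Lions      15                    -5
1   Sara        6   Hawks      31                   -25
2    Uma        5   Lions      37                   -32
3    Yui       18  Sharks      44                   -26
4   Sara       14   Lions       9                     5
5   Sara       19   Bears      42                   -23
6    Yui       15   Hawks      24                    -9
filter rows where points < 31:
  player  assists   team  points  assists_minus_points
0    Yui       10  Lions      15                    -5
4   Sara       14  Lions       9                     5
6    Yui       15  Hawks      24                    -9
sort by assists_minus_points descending:
  player  assists   team  points  assists_minus_points
4   Sara       14  Lions       9                     5
0    Yui       10  Lions      15                    -5
6    Yui       15  Hawks      24                    -9
drop duplicate player (keep=first):
  player  assists   team  points  assists_minus_points
4   Sara       14  Lions       9                     5
0    Yui       10  Lions      15                    -5
add column assists_x10 = t['assists'] * 10:
  player  assists   team  points  assists_minus_points  assists_x10
4   Sara       14  Lions       9                     5          140
0    Yui       10  Lions      15                    -5          100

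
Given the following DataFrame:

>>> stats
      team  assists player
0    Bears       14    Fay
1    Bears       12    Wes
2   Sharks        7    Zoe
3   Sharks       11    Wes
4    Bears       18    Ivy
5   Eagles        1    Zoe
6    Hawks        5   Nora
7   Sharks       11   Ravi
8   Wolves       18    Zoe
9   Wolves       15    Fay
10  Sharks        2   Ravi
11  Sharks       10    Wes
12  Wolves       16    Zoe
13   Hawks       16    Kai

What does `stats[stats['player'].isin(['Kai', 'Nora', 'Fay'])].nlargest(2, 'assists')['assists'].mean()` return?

15.5

filter rows where player in ['Kai', 'Nora', 'Fay']:
      team  assists player
0    Bears       14    Fay
6    Hawks        5   Nora
9   Wolves       15    Fay
13   Hawks       16    Kai
take 2 rows with largest assists:
      team  assists player
13   Hawks       16    Kai
9   Wolves       15    Fay
Finally, mean of column 'assists' = 15.5.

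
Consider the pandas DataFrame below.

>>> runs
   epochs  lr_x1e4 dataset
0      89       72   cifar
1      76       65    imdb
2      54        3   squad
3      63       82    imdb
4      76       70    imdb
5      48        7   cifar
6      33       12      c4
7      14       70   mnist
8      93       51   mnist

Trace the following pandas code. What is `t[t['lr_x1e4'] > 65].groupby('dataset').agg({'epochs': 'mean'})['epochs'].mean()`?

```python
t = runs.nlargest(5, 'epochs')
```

79.25

take 5 rows with largest epochs:
   epochs  lr_x1e4 dataset
8      93       51   mnist
0      89       72   cifar
1      76       65    imdb
4      76       70    imdb
3      63       82    imdb
filter rows where lr_x1e4 > 65:
   epochs  lr_x1e4 dataset
0      89       72   cifar
4      76       70    imdb
3      63       82    imdb
group by dataset, mean of epochs:
         epochs
dataset        
cifar      89.0
imdb       69.5
The mean of column 'epochs' is 79.25.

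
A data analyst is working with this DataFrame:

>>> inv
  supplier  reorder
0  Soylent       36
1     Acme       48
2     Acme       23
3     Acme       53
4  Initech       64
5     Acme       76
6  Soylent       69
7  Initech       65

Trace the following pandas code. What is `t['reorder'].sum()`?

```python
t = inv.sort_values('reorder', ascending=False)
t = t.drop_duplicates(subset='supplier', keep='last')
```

123

sort by reorder descending:
  supplier  reorder
5     Acme       76
6  Soylent       69
7  Initech       65
4  Initech       64
3     Acme       53
1     Acme       48
0  Soylent       36
2     Acme       23
drop duplicate supplier (keep=last):
  supplier  reorder
4  Initech       64
0  Soylent       36
2     Acme       23
The sum of column 'reorder' is 123.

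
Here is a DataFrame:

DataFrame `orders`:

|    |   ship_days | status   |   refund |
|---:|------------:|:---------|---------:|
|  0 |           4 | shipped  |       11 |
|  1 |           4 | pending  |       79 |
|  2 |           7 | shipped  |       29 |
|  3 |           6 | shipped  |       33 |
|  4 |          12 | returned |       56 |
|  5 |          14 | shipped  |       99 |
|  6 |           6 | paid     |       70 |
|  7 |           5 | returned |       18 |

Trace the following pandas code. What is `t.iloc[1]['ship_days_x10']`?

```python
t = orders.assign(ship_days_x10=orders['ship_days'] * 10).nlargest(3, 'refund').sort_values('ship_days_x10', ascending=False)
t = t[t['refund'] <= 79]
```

40

add column ship_days_x10 = orders['ship_days'] * 10:
   ship_days    status  refund  ship_days_x10
0          4   shipped      11             40
1          4   pending      79             40
2          7   shipped      29             70
3          6   shipped      33             60
4         12  returned      56            120
5         14   shipped      99            140
6          6      paid      70             60
7          5  returned      18             50
take 3 rows with largest refund:
   ship_days   status  refund  ship_days_x10
5         14  shipped      99            140
1          4  pending      79             40
6          6     paid      70             60
sort by ship_days_x10 descending:
   ship_days   status  refund  ship_days_x10
5         14  shipped      99            140
6          6     paid      70             60
1          4  pending      79             40
filter rows where refund <= 79:
   ship_days   status  refund  ship_days_x10
6          6     paid      70             60
1          4  pending      79             40
Then the value at position 1, column 'ship_days_x10': 40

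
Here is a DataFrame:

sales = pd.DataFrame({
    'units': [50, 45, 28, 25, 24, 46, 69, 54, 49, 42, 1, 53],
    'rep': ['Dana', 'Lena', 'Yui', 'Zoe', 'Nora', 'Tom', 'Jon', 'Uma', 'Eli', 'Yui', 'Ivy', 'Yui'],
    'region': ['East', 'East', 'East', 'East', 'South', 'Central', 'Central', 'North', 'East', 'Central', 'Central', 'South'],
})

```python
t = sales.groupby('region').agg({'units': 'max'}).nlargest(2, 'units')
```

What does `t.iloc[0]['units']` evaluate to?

group by region, max of units:
         units
region        
Central     69
East        50
North       54
South       53
take 2 rows with largest units:
         units
region        
Central     69
North       54
Finally, value at position 0, column 'units' = 69.

69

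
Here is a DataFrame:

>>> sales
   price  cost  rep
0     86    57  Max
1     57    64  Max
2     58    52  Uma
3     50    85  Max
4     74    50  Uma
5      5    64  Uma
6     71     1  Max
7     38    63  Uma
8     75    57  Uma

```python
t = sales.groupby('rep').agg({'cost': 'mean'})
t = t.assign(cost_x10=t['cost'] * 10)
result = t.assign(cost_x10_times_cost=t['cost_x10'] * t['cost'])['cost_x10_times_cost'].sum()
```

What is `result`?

group by rep, mean of cost:
      cost
rep       
Max  51.75
Uma  57.20
add column cost_x10 = t['cost'] * 10:
      cost  cost_x10
rep                 
Max  51.75     517.5
Uma  57.20     572.0
add column cost_x10_times_cost = t['cost_x10'] * t['cost']:
      cost  cost_x10  cost_x10_times_cost
rep                                      
Max  51.75     517.5            26780.625
Uma  57.20     572.0            32718.400
Taking the sum of column 'cost_x10_times_cost' gives 59499.025.

59499.025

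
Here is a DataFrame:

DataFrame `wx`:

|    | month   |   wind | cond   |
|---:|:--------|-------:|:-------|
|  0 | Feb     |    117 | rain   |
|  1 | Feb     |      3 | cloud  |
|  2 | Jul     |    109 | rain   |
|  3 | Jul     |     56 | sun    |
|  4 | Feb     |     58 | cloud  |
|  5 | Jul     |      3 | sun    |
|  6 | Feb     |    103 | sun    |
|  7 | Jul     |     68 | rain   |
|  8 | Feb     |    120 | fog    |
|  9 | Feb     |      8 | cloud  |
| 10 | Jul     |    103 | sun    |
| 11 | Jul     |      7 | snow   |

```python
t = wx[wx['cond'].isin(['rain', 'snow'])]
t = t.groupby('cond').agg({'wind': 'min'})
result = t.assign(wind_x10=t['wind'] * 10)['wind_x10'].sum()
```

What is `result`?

filter rows where cond in ['rain', 'snow']:
   month  wind  cond
0    Feb   117  rain
2    Jul   109  rain
7    Jul    68  rain
11   Jul     7  snow
group by cond, min of wind:
      wind
cond      
rain    68
snow     7
add column wind_x10 = t['wind'] * 10:
      wind  wind_x10
cond                
rain    68       680
snow     7        70
Then the sum of column 'wind_x10': 750

750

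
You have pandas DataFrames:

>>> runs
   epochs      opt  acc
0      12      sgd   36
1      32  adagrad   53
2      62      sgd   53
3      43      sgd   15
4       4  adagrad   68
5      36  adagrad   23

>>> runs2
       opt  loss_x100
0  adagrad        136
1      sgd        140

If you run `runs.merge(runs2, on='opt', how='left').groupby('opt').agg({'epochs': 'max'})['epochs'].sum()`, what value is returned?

98

merge on 'opt' (how='left') → 6 rows:
   epochs      opt  acc  loss_x100
0      12      sgd   36        140
1      32  adagrad   53        136
2      62      sgd   53        140
3      43      sgd   15        140
4       4  adagrad   68        136
5      36  adagrad   23        136
group by opt, max of epochs:
         epochs
opt            
adagrad      36
sgd          62
Hence 98.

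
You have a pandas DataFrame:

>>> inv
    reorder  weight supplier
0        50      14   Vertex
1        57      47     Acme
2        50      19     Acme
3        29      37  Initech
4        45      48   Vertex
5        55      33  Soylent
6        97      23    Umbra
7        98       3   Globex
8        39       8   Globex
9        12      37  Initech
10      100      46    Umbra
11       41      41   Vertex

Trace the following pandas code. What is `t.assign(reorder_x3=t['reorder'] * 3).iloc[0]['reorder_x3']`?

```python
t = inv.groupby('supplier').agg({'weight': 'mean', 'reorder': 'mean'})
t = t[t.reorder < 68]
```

160.5

group by supplier: mean(weight), mean(reorder):
             weight    reorder
supplier                      
Acme      33.000000  53.500000
Globex     5.500000  68.500000
Initech   37.000000  20.500000
Soylent   33.000000  55.000000
Umbra     34.500000  98.500000
Vertex    34.333333  45.333333
filter rows where reorder < 68:
             weight    reorder
supplier                      
Acme      33.000000  53.500000
Initech   37.000000  20.500000
Soylent   33.000000  55.000000
Vertex    34.333333  45.333333
add column reorder_x3 = t['reorder'] * 3:
             weight    reorder  reorder_x3
supplier                                  
Acme      33.000000  53.500000       160.5
Initech   37.000000  20.500000        61.5
Soylent   33.000000  55.000000       165.0
Vertex    34.333333  45.333333       136.0
Then the value at position 0, column 'reorder_x3': 160.5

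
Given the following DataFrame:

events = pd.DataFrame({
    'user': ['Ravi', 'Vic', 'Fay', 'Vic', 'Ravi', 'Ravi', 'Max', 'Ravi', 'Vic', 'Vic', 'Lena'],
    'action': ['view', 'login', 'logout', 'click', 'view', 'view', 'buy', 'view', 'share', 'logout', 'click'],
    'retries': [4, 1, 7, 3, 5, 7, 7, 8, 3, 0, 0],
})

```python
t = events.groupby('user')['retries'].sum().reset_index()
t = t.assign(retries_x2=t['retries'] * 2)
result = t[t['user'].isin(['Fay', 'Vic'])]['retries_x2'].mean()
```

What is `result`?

group by user, sum of retries:
user
Fay      7
Lena     0
Max      7
Ravi    24
Vic      7
Name: retries, dtype: int64
reset_index():
   user  retries
0   Fay        7
1  Lena        0
2   Max        7
3  Ravi       24
4   Vic        7
add column retries_x2 = t['retries'] * 2:
   user  retries  retries_x2
0   Fay        7          14
1  Lena        0           0
2   Max        7          14
3  Ravi       24          48
4   Vic        7          14
filter rows where user in ['Fay', 'Vic']:
  user  retries  retries_x2
0  Fay        7          14
4  Vic        7          14
Then the mean of column 'retries_x2': 14.0

14.0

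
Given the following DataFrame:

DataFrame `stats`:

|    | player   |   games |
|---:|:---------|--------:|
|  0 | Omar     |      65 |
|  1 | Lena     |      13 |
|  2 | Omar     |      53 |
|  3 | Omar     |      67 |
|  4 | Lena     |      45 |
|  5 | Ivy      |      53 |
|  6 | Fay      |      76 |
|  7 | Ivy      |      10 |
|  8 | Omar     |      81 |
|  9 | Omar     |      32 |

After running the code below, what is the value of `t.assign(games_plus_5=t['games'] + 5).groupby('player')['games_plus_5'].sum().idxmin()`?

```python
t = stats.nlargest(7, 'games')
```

take 7 rows with largest games:
  player  games
8   Omar     81
6    Fay     76
3   Omar     67
0   Omar     65
2   Omar     53
5    Ivy     53
4   Lena     45
add column games_plus_5 = t['games'] + 5:
  player  games  games_plus_5
8   Omar     81            86
6    Fay     76            81
3   Omar     67            72
0   Omar     65            70
2   Omar     53            58
5    Ivy     53            58
4   Lena     45            50
group by player, sum of games_plus_5:
player
Fay      81
Ivy      58
Lena     50
Omar    286
Name: games_plus_5, dtype: int64
Hence Lena.

Lena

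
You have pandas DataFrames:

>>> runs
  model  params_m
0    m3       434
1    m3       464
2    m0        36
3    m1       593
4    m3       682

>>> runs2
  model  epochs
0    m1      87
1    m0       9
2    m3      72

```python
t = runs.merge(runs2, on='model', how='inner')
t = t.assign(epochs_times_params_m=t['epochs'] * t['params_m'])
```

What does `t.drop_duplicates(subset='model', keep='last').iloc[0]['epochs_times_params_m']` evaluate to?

merge on 'model' (how='inner') → 5 rows:
  model  params_m  epochs
0    m3       434      72
1    m3       464      72
2    m0        36       9
3    m1       593      87
4    m3       682      72
add column epochs_times_params_m = t['epochs'] * t['params_m']:
  model  params_m  epochs  epochs_times_params_m
0    m3       434      72                  31248
1    m3       464      72                  33408
2    m0        36       9                    324
3    m1       593      87                  51591
4    m3       682      72                  49104
drop duplicate model (keep=last):
  model  params_m  epochs  epochs_times_params_m
2    m0        36       9                    324
3    m1       593      87                  51591
4    m3       682      72                  49104
So iloc[0]['epochs_times_params_m'] = 324.

324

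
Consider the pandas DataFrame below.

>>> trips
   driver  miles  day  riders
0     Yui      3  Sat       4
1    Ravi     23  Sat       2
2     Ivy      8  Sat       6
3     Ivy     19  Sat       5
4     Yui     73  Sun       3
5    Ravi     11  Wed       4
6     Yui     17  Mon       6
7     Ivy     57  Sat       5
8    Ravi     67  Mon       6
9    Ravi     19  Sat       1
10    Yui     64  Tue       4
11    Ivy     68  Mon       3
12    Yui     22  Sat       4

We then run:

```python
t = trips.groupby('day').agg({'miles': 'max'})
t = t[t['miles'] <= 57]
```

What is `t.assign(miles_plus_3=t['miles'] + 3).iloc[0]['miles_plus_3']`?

group by day, max of miles:
     miles
day       
Mon     68
Sat     57
Sun     73
Tue     64
Wed     11
filter rows where miles <= 57:
     miles
day       
Sat     57
Wed     11
add column miles_plus_3 = t['miles'] + 3:
     miles  miles_plus_3
day                     
Sat     57            60
Wed     11            14
So iloc[0]['miles_plus_3'] = 60.

60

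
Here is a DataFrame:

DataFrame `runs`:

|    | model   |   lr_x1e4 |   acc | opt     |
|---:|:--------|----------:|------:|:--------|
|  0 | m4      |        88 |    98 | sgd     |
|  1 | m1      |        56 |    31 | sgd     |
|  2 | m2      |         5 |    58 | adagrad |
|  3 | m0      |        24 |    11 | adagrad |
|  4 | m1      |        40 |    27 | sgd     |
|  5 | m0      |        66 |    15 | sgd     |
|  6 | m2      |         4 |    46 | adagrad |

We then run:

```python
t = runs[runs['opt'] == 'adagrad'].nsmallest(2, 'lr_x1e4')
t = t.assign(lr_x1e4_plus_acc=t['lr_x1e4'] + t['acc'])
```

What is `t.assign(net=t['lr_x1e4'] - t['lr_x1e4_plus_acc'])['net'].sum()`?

filter rows where opt == 'adagrad':
  model  lr_x1e4  acc      opt
2    m2        5   58  adagrad
3    m0       24   11  adagrad
6    m2        4   46  adagrad
take 2 rows with smallest lr_x1e4:
  model  lr_x1e4  acc      opt
6    m2        4   46  adagrad
2    m2        5   58  adagrad
add column lr_x1e4_plus_acc = t['lr_x1e4'] + t['acc']:
  model  lr_x1e4  acc      opt  lr_x1e4_plus_acc
6    m2        4   46  adagrad                50
2    m2        5   58  adagrad                63
add column net = t['lr_x1e4'] - t['lr_x1e4_plus_acc']:
  model  lr_x1e4  acc      opt  lr_x1e4_plus_acc  net
6    m2        4   46  adagrad                50  -46
2    m2        5   58  adagrad                63  -58
The sum of column 'net' is -104.

-104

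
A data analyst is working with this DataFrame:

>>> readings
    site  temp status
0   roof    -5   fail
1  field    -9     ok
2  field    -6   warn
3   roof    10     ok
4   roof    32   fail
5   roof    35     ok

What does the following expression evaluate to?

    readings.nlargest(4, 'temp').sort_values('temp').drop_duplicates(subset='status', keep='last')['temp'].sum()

take 4 rows with largest temp:
   site  temp status
5  roof    35     ok
4  roof    32   fail
3  roof    10     ok
0  roof    -5   fail
sort by temp:
   site  temp status
0  roof    -5   fail
3  roof    10     ok
4  roof    32   fail
5  roof    35     ok
drop duplicate status (keep=last):
   site  temp status
4  roof    32   fail
5  roof    35     ok
The sum of column 'temp' is 67.

67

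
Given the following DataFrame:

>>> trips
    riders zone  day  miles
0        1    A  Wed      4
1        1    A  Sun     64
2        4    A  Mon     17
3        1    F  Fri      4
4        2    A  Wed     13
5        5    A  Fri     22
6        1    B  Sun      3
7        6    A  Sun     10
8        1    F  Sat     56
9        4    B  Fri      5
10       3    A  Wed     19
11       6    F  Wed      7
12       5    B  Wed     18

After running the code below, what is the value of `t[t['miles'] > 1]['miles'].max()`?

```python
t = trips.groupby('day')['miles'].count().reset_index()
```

group by day, count of miles:
day
Fri    3
Mon    1
Sat    1
Sun    3
Wed    5
Name: miles, dtype: int64
reset_index():
   day  miles
0  Fri      3
1  Mon      1
2  Sat      1
3  Sun      3
4  Wed      5
filter rows where miles > 1:
   day  miles
0  Fri      3
3  Sun      3
4  Wed      5
Taking the max of column 'miles' gives 5.

5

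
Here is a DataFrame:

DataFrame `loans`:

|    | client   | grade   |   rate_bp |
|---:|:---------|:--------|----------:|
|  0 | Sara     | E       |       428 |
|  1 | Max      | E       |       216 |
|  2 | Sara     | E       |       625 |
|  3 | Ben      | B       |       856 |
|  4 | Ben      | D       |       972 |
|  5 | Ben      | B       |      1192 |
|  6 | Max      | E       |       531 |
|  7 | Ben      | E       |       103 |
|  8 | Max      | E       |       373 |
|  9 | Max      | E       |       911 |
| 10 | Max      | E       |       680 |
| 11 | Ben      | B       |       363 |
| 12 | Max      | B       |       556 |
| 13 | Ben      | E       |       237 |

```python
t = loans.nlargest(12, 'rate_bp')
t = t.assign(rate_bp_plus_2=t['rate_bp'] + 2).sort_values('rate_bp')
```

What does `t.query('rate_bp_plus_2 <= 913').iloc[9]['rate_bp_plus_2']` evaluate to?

913

take 12 rows with largest rate_bp:
   client grade  rate_bp
5     Ben     B     1192
4     Ben     D      972
9     Max     E      911
3     Ben     B      856
10    Max     E      680
2    Sara     E      625
12    Max     B      556
6     Max     E      531
0    Sara     E      428
8     Max     E      373
11    Ben     B      363
13    Ben     E      237
add column rate_bp_plus_2 = t['rate_bp'] + 2:
   client grade  rate_bp  rate_bp_plus_2
5     Ben     B     1192            1194
4     Ben     D      972             974
9     Max     E      911             913
3     Ben     B      856             858
10    Max     E      680             682
2    Sara     E      625             627
12    Max     B      556             558
6     Max     E      531             533
0    Sara     E      428             430
8     Max     E      373             375
11    Ben     B      363             365
13    Ben     E      237             239
sort by rate_bp:
   client grade  rate_bp  rate_bp_plus_2
13    Ben     E      237             239
11    Ben     B      363             365
8     Max     E      373             375
0    Sara     E      428             430
6     Max     E      531             533
12    Max     B      556             558
2    Sara     E      625             627
10    Max     E      680             682
3     Ben     B      856             858
9     Max     E      911             913
4     Ben     D      972             974
5     Ben     B     1192            1194
filter rows where rate_bp_plus_2 <= 913:
   client grade  rate_bp  rate_bp_plus_2
13    Ben     E      237             239
11    Ben     B      363             365
8     Max     E      373             375
0    Sara     E      428             430
6     Max     E      531             533
12    Max     B      556             558
2    Sara     E      625             627
10    Max     E      680             682
3     Ben     B      856             858
9     Max     E      911             913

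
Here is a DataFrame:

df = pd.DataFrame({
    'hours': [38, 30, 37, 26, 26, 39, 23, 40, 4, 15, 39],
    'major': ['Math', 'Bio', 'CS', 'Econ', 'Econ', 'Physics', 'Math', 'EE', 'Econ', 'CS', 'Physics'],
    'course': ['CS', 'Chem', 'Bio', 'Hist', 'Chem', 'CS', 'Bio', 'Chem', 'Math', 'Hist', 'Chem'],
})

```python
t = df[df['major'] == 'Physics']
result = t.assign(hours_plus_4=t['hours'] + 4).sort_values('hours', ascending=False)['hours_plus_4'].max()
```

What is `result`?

filter rows where major == 'Physics':
    hours    major course
5      39  Physics     CS
10     39  Physics   Chem
add column hours_plus_4 = t['hours'] + 4:
    hours    major course  hours_plus_4
5      39  Physics     CS            43
10     39  Physics   Chem            43
sort by hours descending:
    hours    major course  hours_plus_4
5      39  Physics     CS            43
10     39  Physics   Chem            43

43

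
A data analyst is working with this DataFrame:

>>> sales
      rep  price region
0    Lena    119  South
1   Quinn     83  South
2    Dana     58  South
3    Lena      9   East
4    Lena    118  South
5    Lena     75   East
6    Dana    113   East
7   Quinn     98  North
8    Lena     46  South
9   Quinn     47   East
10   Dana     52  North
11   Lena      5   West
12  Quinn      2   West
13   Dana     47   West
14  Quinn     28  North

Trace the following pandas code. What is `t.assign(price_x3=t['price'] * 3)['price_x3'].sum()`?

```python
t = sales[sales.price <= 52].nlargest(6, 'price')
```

filter rows where price <= 52:
      rep  price region
3    Lena      9   East
8    Lena     46  South
9   Quinn     47   East
10   Dana     52  North
11   Lena      5   West
12  Quinn      2   West
13   Dana     47   West
14  Quinn     28  North
take 6 rows with largest price:
      rep  price region
10   Dana     52  North
9   Quinn     47   East
13   Dana     47   West
8    Lena     46  South
14  Quinn     28  North
3    Lena      9   East
add column price_x3 = t['price'] * 3:
      rep  price region  price_x3
10   Dana     52  North       156
9   Quinn     47   East       141
13   Dana     47   West       141
8    Lena     46  South       138
14  Quinn     28  North        84
3    Lena      9   East        27

687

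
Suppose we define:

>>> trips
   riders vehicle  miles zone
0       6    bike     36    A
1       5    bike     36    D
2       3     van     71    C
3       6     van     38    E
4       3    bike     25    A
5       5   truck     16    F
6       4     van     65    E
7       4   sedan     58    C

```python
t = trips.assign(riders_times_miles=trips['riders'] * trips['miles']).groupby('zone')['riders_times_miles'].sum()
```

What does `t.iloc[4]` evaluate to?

80

add column riders_times_miles = trips['riders'] * trips['miles']:
   riders vehicle  miles zone  riders_times_miles
0       6    bike     36    A                 216
1       5    bike     36    D                 180
2       3     van     71    C                 213
3       6     van     38    E                 228
4       3    bike     25    A                  75
5       5   truck     16    F                  80
6       4     van     65    E                 260
7       4   sedan     58    C                 232
group by zone, sum of riders_times_miles:
zone
A    291
C    445
D    180
E    488
F     80
Name: riders_times_miles, dtype: int64
value at position 4 → 80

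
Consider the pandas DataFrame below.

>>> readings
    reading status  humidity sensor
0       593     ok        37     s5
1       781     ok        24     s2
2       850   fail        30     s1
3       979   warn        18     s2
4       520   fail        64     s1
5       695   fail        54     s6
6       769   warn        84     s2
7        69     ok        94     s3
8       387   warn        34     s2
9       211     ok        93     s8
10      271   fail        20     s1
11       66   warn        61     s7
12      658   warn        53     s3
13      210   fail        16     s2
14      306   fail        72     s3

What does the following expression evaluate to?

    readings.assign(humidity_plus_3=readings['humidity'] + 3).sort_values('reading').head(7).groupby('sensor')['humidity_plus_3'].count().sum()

add column humidity_plus_3 = readings['humidity'] + 3:
    reading status  humidity sensor  humidity_plus_3
0       593     ok        37     s5               40
1       781     ok        24     s2               27
2       850   fail        30     s1               33
3       979   warn        18     s2               21
4       520   fail        64     s1               67
5       695   fail        54     s6               57
6       769   warn        84     s2               87
7        69     ok        94     s3               97
8       387   warn        34     s2               37
9       211     ok        93     s8               96
10      271   fail        20     s1               23
11       66   warn        61     s7               64
12      658   warn        53     s3               56
13      210   fail        16     s2               19
14      306   fail        72     s3               75
sort by reading:
    reading status  humidity sensor  humidity_plus_3
11       66   warn        61     s7               64
7        69     ok        94     s3               97
13      210   fail        16     s2               19
9       211     ok        93     s8               96
10      271   fail        20     s1               23
14      306   fail        72     s3               75
8       387   warn        34     s2               37
4       520   fail        64     s1               67
0       593     ok        37     s5               40
12      658   warn        53     s3               56
5       695   fail        54     s6               57
6       769   warn        84     s2               87
1       781     ok        24     s2               27
2       850   fail        30     s1               33
3       979   warn        18     s2               21
take first 7 rows:
    reading status  humidity sensor  humidity_plus_3
11       66   warn        61     s7               64
7        69     ok        94     s3               97
13      210   fail        16     s2               19
9       211     ok        93     s8               96
10      271   fail        20     s1               23
14      306   fail        72     s3               75
8       387   warn        34     s2               37
group by sensor, count of humidity_plus_3:
sensor
s1    1
s2    2
s3    2
s7    1
s8    1
Name: humidity_plus_3, dtype: int64
The sum of the resulting series is 7.

7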